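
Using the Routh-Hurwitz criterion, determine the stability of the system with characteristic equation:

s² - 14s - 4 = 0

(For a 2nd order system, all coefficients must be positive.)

Coefficients: 1, -14, -4. b=-14, c=-4 not positive, so system is unstable.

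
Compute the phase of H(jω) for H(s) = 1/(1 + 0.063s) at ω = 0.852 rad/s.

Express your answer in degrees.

Phase = -arctan(ωτ) = -arctan(0.852 × 0.063) = -3.1°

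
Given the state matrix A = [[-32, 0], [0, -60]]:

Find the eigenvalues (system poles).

For diagonal matrix, eigenvalues are diagonal entries: λ₁ = -32, λ₂ = -60.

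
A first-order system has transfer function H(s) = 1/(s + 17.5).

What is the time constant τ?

For H(s) = 1/(s + 1/τ), the pole is at -1/τ = -17.5, so τ = 1/17.5 = 0.0571 s.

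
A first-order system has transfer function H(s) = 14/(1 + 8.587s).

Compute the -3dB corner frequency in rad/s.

Corner frequency = 1/τ = 1/8.587 = 0.116 rad/s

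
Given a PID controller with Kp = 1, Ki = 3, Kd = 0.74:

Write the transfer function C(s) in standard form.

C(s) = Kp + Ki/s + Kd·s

Substituting values: C(s) = 1 + 3/s + 0.74s = (0.74s² + s + 3)/s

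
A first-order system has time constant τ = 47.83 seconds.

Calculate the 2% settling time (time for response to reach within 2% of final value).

For first-order system, 2% settling time ≈ 4τ = 4 × 47.83 = 191.32 s.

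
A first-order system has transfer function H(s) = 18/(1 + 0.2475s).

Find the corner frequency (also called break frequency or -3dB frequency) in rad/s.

Corner frequency = 1/τ = 1/0.2475 = 4.04 rad/s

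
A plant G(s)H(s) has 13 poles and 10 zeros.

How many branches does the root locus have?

Root locus has n branches where n = number of poles = 13.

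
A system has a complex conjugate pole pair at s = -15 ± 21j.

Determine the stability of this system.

Real part of poles is -15 (< 0, left half-plane). Stable.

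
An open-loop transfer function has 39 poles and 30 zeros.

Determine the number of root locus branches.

Root locus has n branches where n = number of poles = 39.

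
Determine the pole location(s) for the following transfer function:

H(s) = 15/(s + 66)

Pole is where denominator = 0: s + 66 = 0, so s = -66.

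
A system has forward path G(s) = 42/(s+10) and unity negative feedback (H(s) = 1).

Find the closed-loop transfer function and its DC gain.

T(s) = G/(1+GH) = [42/(s+10)] / [1 + 42/(s+10)] = 42/(s+10+42) = 42/(s+52). DC gain = 42/52 = 0.8077.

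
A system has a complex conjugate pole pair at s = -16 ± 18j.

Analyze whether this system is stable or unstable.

Real part of poles is -16 (< 0, left half-plane). Stable.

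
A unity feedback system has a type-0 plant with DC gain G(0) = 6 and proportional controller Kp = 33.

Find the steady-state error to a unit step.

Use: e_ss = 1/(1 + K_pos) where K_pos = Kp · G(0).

K_pos = Kp · G(0) = 33 × 6 = 198. e_ss = 1/(1 + 198) = 0.0050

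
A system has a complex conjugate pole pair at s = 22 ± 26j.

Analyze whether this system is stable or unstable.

Real part of poles is 22 (> 0, right half-plane). Unstable.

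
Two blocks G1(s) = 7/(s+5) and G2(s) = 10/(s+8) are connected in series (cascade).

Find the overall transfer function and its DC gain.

Series: multiply transfer functions. G_eq = 7/(s+5) × 10/(s+8) = 70/((s+5)(s+8)). DC gain = 70/(5×8) = 1.75.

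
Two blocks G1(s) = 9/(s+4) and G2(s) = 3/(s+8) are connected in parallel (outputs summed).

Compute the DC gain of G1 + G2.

Parallel: G_eq = G1 + G2. DC gain = G1(0) + G2(0) = 9/4 + 3/8 = 2.25 + 0.375 = 2.625.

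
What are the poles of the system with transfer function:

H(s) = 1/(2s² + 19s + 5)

Discriminant = 19² - 4×2×5 = 361 - 40 = 321 > 0, so two distinct real poles. Using quadratic formula: s = (-19 ± √321)/(2×2) = (-19 ± √321)/4, with √321 ≈ 17.9165. s₁ ≈ -0.2709, s₂ ≈ -9.2291. Poles: s₁ = -0.2709, s₂ = -9.2291.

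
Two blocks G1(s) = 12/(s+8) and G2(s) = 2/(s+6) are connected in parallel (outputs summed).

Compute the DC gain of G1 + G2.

Parallel: G_eq = G1 + G2. DC gain = G1(0) + G2(0) = 12/8 + 2/6 = 1.5 + 0.3333 = 1.8333.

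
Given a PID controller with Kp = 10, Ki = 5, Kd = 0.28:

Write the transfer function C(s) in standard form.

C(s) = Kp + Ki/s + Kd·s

Substituting values: C(s) = 10 + 5/s + 0.28s = (0.28s² + 10s + 5)/s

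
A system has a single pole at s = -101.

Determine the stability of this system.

Pole at s = -101 is in the left half-plane. Stable.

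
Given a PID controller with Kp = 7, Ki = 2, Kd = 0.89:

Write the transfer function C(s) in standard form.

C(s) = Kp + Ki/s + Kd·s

Substituting values: C(s) = 7 + 2/s + 0.89s = (0.89s² + 7s + 2)/s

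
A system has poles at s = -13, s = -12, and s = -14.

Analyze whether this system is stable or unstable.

All poles are in the left half-plane. System is stable.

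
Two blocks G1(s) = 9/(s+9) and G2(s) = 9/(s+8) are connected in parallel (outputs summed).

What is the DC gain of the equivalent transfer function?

Parallel: G_eq = G1 + G2. DC gain = G1(0) + G2(0) = 9/9 + 9/8 = 1 + 1.125 = 2.125.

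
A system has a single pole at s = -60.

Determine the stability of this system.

Pole at s = -60 is in the left half-plane. Stable.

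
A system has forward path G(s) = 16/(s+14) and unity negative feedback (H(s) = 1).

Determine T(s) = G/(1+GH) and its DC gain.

T(s) = G/(1+GH) = [16/(s+14)] / [1 + 16/(s+14)] = 16/(s+14+16) = 16/(s+30). DC gain = 16/30 = 0.5333.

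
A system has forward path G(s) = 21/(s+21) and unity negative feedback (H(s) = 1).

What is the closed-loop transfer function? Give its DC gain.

T(s) = G/(1+GH) = [21/(s+21)] / [1 + 21/(s+21)] = 21/(s+21+21) = 21/(s+42). DC gain = 21/42 = 0.5.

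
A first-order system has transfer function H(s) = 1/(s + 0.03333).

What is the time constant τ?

For H(s) = 1/(s + 1/τ), the pole is at -1/τ = -0.03333, so τ = 1/0.03333 = 30 s.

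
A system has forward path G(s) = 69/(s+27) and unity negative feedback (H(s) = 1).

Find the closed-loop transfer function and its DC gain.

T(s) = G/(1+GH) = [69/(s+27)] / [1 + 69/(s+27)] = 69/(s+27+69) = 69/(s+96). DC gain = 69/96 = 0.71875.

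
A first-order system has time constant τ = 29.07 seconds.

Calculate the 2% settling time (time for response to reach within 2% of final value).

For first-order system, 2% settling time ≈ 4τ = 4 × 29.07 = 116.28 s.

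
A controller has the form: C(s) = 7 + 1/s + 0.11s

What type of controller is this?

This is a Proportional-Integral-Derivative (PID) controller.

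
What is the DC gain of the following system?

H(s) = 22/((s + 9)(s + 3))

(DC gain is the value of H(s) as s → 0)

DC gain = H(0) = 22/(9 × 3) = 22/27 = 0.8148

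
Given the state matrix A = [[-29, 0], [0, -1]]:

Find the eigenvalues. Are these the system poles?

For diagonal matrix, eigenvalues are diagonal entries: λ₁ = -29, λ₂ = -1. Eigenvalues of A = system poles.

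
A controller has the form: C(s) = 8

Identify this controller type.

This is a Proportional (P) controller.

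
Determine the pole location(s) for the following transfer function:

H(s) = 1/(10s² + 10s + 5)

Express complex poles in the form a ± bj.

Discriminant = 10² - 4×10×5 = 100 - 200 = -100 < 0, so the poles are a complex conjugate pair s = (-10 ± j√100)/(2×10). Real part = -10/(2×10) = -10/20 = -0.5; imaginary part = ±√100/(2×10) = 10/20 = 0.5. Poles: s = -0.5 ± 0.5j.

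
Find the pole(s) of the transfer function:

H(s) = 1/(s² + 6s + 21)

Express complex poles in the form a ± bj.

Discriminant = 6² - 4×1×21 = 36 - 84 = -48 < 0, so the poles are a complex conjugate pair s = (-6 ± j√48)/(2×1). Real part = -6/(2×1) = -6/2 = -3; imaginary part = ±√48/(2×1) ≈ 3.4641. Poles: s = -3 ± 3.4641j.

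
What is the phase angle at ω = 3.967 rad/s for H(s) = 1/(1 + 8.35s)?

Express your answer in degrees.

Phase = -arctan(ωτ) = -arctan(3.967 × 8.35) = -88.3°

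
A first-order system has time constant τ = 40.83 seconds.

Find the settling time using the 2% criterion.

For first-order system, 2% settling time ≈ 4τ = 4 × 40.83 = 163.32 s.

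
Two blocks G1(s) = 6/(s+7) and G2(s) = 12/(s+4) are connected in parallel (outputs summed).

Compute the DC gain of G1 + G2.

Parallel: G_eq = G1 + G2. DC gain = G1(0) + G2(0) = 6/7 + 12/4 = 0.8571 + 3 = 3.8571.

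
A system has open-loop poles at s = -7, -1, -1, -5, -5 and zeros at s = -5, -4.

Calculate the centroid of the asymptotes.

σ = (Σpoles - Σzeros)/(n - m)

σ = (Σpoles - Σzeros)/(n - m) = (-19 - (-9))/(5 - 2) = -10/3 = -3.33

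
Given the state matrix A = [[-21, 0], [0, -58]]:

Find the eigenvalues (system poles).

For diagonal matrix, eigenvalues are diagonal entries: λ₁ = -21, λ₂ = -58.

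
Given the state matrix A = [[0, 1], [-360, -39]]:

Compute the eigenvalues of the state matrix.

det(A - λI) = λ² - (-39)λ + 360 = (λ - (-24))(λ - (-15)). Eigenvalues: -24, -15.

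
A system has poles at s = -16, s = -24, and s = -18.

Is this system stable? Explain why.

All poles are in the left half-plane. System is stable.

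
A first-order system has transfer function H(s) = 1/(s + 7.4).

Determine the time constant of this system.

For H(s) = 1/(s + 1/τ), the pole is at -1/τ = -7.4, so τ = 1/7.4 = 0.1351 s.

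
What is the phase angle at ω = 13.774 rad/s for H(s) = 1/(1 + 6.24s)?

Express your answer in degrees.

Phase = -arctan(ωτ) = -arctan(13.774 × 6.24) = -89.3°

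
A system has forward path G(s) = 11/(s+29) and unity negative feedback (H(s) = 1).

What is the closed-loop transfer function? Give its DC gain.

T(s) = G/(1+GH) = [11/(s+29)] / [1 + 11/(s+29)] = 11/(s+29+11) = 11/(s+40). DC gain = 11/40 = 0.275.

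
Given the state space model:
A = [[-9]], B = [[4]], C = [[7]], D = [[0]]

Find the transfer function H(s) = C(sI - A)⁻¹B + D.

(sI - A)⁻¹ = 1/(s + 9). H(s) = 7 × 4/(s + 9) + 0 = 28/(s + 9).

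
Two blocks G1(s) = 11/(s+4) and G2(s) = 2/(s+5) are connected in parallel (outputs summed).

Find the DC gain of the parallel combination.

Parallel: G_eq = G1 + G2. DC gain = G1(0) + G2(0) = 11/4 + 2/5 = 2.75 + 0.4 = 3.15.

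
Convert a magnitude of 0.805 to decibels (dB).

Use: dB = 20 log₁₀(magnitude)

dB = 20 log₁₀(0.805) = -1.9 dB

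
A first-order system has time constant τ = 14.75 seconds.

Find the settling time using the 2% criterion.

For first-order system, 2% settling time ≈ 4τ = 4 × 14.75 = 59.0 s.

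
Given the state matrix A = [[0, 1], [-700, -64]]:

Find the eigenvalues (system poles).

det(A - λI) = λ² - (-64)λ + 700 = (λ - (-14))(λ - (-50)). Eigenvalues: -14, -50.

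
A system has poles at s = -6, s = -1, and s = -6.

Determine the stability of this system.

All poles are in the left half-plane. System is stable.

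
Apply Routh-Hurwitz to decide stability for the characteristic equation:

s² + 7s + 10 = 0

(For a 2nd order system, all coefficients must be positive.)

Coefficients: 1, 7, 10. All positive, so system is stable.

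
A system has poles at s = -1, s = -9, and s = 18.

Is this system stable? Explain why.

Pole(s) at s = 18 are not in the left half-plane. System is unstable.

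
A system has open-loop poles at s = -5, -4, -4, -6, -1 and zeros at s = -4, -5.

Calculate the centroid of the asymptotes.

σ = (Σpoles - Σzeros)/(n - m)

σ = (Σpoles - Σzeros)/(n - m) = (-20 - (-9))/(5 - 2) = -11/3 = -3.67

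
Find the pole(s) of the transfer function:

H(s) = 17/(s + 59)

Pole is where denominator = 0: s + 59 = 0, so s = -59.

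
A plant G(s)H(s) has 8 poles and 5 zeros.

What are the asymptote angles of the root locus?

n - m = 8 - 5 = 3. Angles: θk = (2k + 1)·180°/3 = 60°, 180°, 300°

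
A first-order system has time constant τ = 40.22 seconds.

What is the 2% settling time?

For first-order system, 2% settling time ≈ 4τ = 4 × 40.22 = 160.88 s.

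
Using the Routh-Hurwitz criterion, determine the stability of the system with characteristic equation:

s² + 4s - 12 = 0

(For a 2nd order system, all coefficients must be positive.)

Coefficients: 1, 4, -12. c=-12 not positive, so system is unstable.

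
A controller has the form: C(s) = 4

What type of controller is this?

This is a Proportional (P) controller.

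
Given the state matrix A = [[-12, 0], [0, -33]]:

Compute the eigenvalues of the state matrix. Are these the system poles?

For diagonal matrix, eigenvalues are diagonal entries: λ₁ = -12, λ₂ = -33. Eigenvalues of A = system poles.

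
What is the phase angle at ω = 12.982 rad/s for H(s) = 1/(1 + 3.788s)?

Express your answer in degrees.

Phase = -arctan(ωτ) = -arctan(12.982 × 3.788) = -88.8°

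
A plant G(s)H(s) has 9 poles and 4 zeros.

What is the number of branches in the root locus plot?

Root locus has n branches where n = number of poles = 9.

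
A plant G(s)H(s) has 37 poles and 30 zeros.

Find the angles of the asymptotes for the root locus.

n - m = 37 - 30 = 7. Angles: θk = (2k + 1)·180°/7 = 25.71°, 77.14°, 128.57°, 180°, 231.43°, 282.86°, 334.29°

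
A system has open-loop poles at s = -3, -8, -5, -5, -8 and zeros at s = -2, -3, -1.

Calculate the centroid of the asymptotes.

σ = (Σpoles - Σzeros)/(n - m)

σ = (Σpoles - Σzeros)/(n - m) = (-29 - (-6))/(5 - 3) = -23/2 = -11.5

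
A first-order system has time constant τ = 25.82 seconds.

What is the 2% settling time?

For first-order system, 2% settling time ≈ 4τ = 4 × 25.82 = 103.28 s.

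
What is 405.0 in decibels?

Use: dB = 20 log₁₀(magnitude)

dB = 20 log₁₀(405.0) = 52.1 dB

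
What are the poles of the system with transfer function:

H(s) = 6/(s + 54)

Pole is where denominator = 0: s + 54 = 0, so s = -54.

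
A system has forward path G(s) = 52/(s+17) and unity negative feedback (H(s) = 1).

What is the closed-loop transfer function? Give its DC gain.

T(s) = G/(1+GH) = [52/(s+17)] / [1 + 52/(s+17)] = 52/(s+17+52) = 52/(s+69). DC gain = 52/69 = 0.7536.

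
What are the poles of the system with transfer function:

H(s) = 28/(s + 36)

Pole is where denominator = 0: s + 36 = 0, so s = -36.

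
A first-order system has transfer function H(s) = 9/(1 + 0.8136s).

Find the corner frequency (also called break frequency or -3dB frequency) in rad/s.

Corner frequency = 1/τ = 1/0.8136 = 1.229 rad/s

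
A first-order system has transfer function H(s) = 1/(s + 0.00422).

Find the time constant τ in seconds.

For H(s) = 1/(s + 1/τ), the pole is at -1/τ = -0.00422, so τ = 1/0.00422 = 237 s.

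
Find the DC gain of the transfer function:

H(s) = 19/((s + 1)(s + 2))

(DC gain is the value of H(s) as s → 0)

DC gain = H(0) = 19/(1 × 2) = 19/2 = 9.5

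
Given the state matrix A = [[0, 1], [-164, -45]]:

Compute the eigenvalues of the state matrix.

det(A - λI) = λ² - (-45)λ + 164 = (λ - (-4))(λ - (-41)). Eigenvalues: -4, -41.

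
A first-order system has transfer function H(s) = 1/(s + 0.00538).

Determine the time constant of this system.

For H(s) = 1/(s + 1/τ), the pole is at -1/τ = -0.00538, so τ = 1/0.00538 = 185.9 s.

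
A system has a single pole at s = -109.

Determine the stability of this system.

Pole at s = -109 is in the left half-plane. Stable.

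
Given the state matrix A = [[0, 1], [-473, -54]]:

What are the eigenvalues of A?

det(A - λI) = λ² - (-54)λ + 473 = (λ - (-11))(λ - (-43)). Eigenvalues: -11, -43.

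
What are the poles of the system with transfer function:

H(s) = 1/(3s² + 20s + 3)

Discriminant = 20² - 4×3×3 = 400 - 36 = 364 > 0, so two distinct real poles. Using quadratic formula: s = (-20 ± √364)/(2×3) = (-20 ± √364)/6, with √364 ≈ 19.0788. s₁ ≈ -0.1535, s₂ ≈ -6.5131. Poles: s₁ = -0.1535, s₂ = -6.5131.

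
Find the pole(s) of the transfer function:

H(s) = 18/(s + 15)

Pole is where denominator = 0: s + 15 = 0, so s = -15.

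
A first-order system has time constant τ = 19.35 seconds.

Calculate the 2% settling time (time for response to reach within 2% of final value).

For first-order system, 2% settling time ≈ 4τ = 4 × 19.35 = 77.4 s.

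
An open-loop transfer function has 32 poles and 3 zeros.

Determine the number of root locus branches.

Root locus has n branches where n = number of poles = 32.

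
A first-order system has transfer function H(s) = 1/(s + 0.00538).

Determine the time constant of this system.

For H(s) = 1/(s + 1/τ), the pole is at -1/τ = -0.00538, so τ = 1/0.00538 = 185.9 s.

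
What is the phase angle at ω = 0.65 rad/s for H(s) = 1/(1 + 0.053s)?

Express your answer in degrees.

Phase = -arctan(ωτ) = -arctan(0.65 × 0.053) = -2.0°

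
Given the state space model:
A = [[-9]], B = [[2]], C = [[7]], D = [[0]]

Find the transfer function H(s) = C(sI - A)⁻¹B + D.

(sI - A)⁻¹ = 1/(s + 9). H(s) = 7 × 2/(s + 9) + 0 = 14/(s + 9).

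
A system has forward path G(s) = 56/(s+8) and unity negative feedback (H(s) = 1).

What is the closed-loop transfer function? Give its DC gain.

T(s) = G/(1+GH) = [56/(s+8)] / [1 + 56/(s+8)] = 56/(s+8+56) = 56/(s+64). DC gain = 56/64 = 0.875.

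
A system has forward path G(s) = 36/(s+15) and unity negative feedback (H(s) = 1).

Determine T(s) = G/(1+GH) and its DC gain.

T(s) = G/(1+GH) = [36/(s+15)] / [1 + 36/(s+15)] = 36/(s+15+36) = 36/(s+51). DC gain = 36/51 = 0.7059.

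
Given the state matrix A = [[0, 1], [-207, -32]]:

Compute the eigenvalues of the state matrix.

det(A - λI) = λ² - (-32)λ + 207 = (λ - (-9))(λ - (-23)). Eigenvalues: -9, -23.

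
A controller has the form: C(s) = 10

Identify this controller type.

This is a Proportional (P) controller.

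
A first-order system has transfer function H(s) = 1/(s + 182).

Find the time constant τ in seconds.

For H(s) = 1/(s + 1/τ), the pole is at -1/τ = -182, so τ = 1/182 = 0.0055 s.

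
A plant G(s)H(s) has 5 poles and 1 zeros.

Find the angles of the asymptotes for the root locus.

n - m = 5 - 1 = 4. Angles: θk = (2k + 1)·180°/4 = 45°, 135°, 225°, 315°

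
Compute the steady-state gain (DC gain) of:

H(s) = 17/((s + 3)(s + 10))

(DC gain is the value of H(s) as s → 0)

DC gain = H(0) = 17/(3 × 10) = 17/30 = 0.5667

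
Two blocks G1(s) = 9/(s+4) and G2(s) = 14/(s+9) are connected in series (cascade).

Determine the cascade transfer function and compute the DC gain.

Series: multiply transfer functions. G_eq = 9/(s+4) × 14/(s+9) = 126/((s+4)(s+9)). DC gain = 126/(4×9) = 3.5.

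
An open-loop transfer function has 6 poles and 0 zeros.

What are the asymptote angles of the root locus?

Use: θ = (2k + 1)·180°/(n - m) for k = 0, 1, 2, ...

n - m = 6 - 0 = 6. Angles: θk = (2k + 1)·180°/6 = 30°, 90°, 150°, 210°, 270°, 330°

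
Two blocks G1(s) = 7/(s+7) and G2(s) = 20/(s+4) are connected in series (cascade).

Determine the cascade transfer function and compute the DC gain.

Series: multiply transfer functions. G_eq = 7/(s+7) × 20/(s+4) = 140/((s+7)(s+4)). DC gain = 140/(7×4) = 5.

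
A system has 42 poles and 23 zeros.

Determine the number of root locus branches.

Root locus has n branches where n = number of poles = 42.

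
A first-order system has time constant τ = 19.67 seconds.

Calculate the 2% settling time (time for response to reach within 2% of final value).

For first-order system, 2% settling time ≈ 4τ = 4 × 19.67 = 78.68 s.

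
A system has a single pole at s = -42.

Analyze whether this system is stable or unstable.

Pole at s = -42 is in the left half-plane. Stable.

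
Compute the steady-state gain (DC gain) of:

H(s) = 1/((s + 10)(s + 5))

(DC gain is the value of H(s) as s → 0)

DC gain = H(0) = 1/(10 × 5) = 1/50 = 0.02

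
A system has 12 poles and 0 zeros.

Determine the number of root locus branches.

Root locus has n branches where n = number of poles = 12.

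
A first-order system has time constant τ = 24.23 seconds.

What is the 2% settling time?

For first-order system, 2% settling time ≈ 4τ = 4 × 24.23 = 96.92 s.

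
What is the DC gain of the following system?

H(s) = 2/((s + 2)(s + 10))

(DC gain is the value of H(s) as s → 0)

DC gain = H(0) = 2/(2 × 10) = 2/20 = 0.1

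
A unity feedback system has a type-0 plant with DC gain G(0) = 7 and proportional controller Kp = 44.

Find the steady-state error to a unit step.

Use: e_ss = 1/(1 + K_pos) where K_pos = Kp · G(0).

K_pos = Kp · G(0) = 44 × 7 = 308. e_ss = 1/(1 + 308) = 0.0032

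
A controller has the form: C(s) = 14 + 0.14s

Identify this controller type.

This is a Proportional-Derivative (PD) controller.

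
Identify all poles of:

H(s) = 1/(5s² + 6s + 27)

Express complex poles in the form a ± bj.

Discriminant = 6² - 4×5×27 = 36 - 540 = -504 < 0, so the poles are a complex conjugate pair s = (-6 ± j√504)/(2×5). Real part = -6/(2×5) = -6/10 = -0.6; imaginary part = ±√504/(2×5) ≈ 2.2450. Poles: s = -0.6 ± 2.2450j.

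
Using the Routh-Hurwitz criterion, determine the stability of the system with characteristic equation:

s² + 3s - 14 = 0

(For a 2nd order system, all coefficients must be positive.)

Coefficients: 1, 3, -14. c=-14 not positive, so system is unstable.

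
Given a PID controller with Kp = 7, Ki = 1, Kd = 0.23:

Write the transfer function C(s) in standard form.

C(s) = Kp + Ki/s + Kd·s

Substituting values: C(s) = 7 + 1/s + 0.23s = (0.23s² + 7s + 1)/s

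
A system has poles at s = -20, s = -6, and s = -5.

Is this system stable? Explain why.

All poles are in the left half-plane. System is stable.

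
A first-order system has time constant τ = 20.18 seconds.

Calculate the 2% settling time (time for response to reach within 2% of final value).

For first-order system, 2% settling time ≈ 4τ = 4 × 20.18 = 80.72 s.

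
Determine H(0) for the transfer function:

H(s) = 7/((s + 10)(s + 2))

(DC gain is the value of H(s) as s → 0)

DC gain = H(0) = 7/(10 × 2) = 7/20 = 0.35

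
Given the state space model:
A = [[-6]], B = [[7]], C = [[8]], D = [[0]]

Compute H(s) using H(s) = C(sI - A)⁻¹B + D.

(sI - A)⁻¹ = 1/(s + 6). H(s) = 8 × 7/(s + 6) + 0 = 56/(s + 6).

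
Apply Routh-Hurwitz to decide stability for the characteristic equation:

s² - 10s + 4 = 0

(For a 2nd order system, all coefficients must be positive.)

Coefficients: 1, -10, 4. b=-10 not positive, so system is unstable.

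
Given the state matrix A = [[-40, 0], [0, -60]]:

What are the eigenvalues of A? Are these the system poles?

For diagonal matrix, eigenvalues are diagonal entries: λ₁ = -40, λ₂ = -60. Eigenvalues of A = system poles.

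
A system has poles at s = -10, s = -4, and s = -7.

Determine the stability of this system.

All poles are in the left half-plane. System is stable.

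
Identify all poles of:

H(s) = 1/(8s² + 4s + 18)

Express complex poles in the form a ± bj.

Discriminant = 4² - 4×8×18 = 16 - 576 = -560 < 0, so the poles are a complex conjugate pair s = (-4 ± j√560)/(2×8). Real part = -4/(2×8) = -4/16 = -0.25; imaginary part = ±√560/(2×8) ≈ 1.4790. Poles: s = -0.25 ± 1.4790j.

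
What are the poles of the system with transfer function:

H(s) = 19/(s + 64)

Pole is where denominator = 0: s + 64 = 0, so s = -64.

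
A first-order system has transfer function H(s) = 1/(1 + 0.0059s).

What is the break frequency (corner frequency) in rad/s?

Corner frequency = 1/τ = 1/0.0059 = 169.492 rad/s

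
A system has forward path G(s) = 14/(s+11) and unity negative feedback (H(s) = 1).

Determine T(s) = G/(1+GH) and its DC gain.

T(s) = G/(1+GH) = [14/(s+11)] / [1 + 14/(s+11)] = 14/(s+11+14) = 14/(s+25). DC gain = 14/25 = 0.56.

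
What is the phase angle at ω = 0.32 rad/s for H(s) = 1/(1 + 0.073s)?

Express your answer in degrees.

Phase = -arctan(ωτ) = -arctan(0.32 × 0.073) = -1.3°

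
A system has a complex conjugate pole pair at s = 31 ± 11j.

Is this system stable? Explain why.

Real part of poles is 31 (> 0, right half-plane). Unstable.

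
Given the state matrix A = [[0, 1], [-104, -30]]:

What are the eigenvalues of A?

det(A - λI) = λ² - (-30)λ + 104 = (λ - (-26))(λ - (-4)). Eigenvalues: -26, -4.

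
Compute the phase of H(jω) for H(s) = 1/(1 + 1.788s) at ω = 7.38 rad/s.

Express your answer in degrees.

Phase = -arctan(ωτ) = -arctan(7.38 × 1.788) = -85.7°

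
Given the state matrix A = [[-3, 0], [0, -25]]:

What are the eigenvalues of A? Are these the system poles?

For diagonal matrix, eigenvalues are diagonal entries: λ₁ = -3, λ₂ = -25. Eigenvalues of A = system poles.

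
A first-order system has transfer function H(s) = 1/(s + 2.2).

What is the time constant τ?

For H(s) = 1/(s + 1/τ), the pole is at -1/τ = -2.2, so τ = 1/2.2 = 0.4545 s.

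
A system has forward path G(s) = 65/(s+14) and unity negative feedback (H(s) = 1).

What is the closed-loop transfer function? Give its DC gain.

T(s) = G/(1+GH) = [65/(s+14)] / [1 + 65/(s+14)] = 65/(s+14+65) = 65/(s+79). DC gain = 65/79 = 0.8228.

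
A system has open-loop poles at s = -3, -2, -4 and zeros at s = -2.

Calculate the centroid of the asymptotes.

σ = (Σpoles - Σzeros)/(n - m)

σ = (Σpoles - Σzeros)/(n - m) = (-9 - (-2))/(3 - 1) = -7/2 = -3.5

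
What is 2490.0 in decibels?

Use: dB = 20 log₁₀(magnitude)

dB = 20 log₁₀(2490.0) = 67.9 dB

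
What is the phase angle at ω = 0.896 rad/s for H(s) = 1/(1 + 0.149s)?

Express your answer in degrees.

Phase = -arctan(ωτ) = -arctan(0.896 × 0.149) = -7.6°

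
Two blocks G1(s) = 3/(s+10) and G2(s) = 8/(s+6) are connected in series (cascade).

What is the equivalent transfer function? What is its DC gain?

Series: multiply transfer functions. G_eq = 3/(s+10) × 8/(s+6) = 24/((s+10)(s+6)). DC gain = 24/(10×6) = 0.4.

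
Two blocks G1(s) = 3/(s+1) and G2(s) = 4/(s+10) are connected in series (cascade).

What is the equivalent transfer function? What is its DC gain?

Series: multiply transfer functions. G_eq = 3/(s+1) × 4/(s+10) = 12/((s+1)(s+10)). DC gain = 12/(1×10) = 1.2.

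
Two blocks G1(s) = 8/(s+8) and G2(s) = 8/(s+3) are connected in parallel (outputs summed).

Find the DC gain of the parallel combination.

Parallel: G_eq = G1 + G2. DC gain = G1(0) + G2(0) = 8/8 + 8/3 = 1 + 2.6667 = 3.6667.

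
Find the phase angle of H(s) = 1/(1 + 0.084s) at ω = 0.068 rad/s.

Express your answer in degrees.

Phase = -arctan(ωτ) = -arctan(0.068 × 0.084) = -0.3°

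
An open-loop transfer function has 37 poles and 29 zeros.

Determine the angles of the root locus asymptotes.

n - m = 37 - 29 = 8. Angles: θk = (2k + 1)·180°/8 = 22.5°, 67.5°, 112.5°, 157.5°, 202.5°, 247.5°, 292.5°, 337.5°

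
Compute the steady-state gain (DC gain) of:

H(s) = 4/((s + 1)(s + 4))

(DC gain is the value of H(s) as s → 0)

DC gain = H(0) = 4/(1 × 4) = 4/4 = 1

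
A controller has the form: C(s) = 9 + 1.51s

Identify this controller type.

This is a Proportional-Derivative (PD) controller.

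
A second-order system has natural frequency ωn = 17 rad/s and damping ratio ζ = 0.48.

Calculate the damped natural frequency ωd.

ωd = ωn√(1 - ζ²) = 17√(1 - 0.48²) = 14.91 rad/s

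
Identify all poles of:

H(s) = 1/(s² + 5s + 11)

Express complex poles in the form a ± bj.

Discriminant = 5² - 4×1×11 = 25 - 44 = -19 < 0, so the poles are a complex conjugate pair s = (-5 ± j√19)/(2×1). Real part = -5/(2×1) = -5/2 = -2.5; imaginary part = ±√19/(2×1) ≈ 2.1794. Poles: s = -2.5 ± 2.1794j.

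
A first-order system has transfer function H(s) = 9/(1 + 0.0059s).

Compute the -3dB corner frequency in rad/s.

Corner frequency = 1/τ = 1/0.0059 = 169.492 rad/s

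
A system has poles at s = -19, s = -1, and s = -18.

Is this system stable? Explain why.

All poles are in the left half-plane. System is stable.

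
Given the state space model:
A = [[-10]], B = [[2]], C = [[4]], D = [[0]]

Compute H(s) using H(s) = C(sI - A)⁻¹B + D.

(sI - A)⁻¹ = 1/(s + 10). H(s) = 4 × 2/(s + 10) + 0 = 8/(s + 10).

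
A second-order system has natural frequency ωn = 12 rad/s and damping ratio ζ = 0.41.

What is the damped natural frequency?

ωd = ωn√(1 - ζ²) = 12√(1 - 0.41²) = 10.95 rad/s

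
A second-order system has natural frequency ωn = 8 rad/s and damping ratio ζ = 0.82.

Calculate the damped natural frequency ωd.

ωd = ωn√(1 - ζ²) = 8√(1 - 0.82²) = 4.58 rad/s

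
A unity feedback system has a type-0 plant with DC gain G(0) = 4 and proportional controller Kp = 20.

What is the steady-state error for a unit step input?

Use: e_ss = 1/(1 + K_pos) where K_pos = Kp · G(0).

K_pos = Kp · G(0) = 20 × 4 = 80. e_ss = 1/(1 + 80) = 0.0123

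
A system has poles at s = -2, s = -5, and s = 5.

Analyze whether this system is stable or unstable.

Pole(s) at s = 5 are not in the left half-plane. System is unstable.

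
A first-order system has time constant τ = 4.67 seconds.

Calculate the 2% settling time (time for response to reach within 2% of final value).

For first-order system, 2% settling time ≈ 4τ = 4 × 4.67 = 18.68 s.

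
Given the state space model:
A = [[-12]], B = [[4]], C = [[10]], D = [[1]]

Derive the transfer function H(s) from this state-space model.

(sI - A)⁻¹ = 1/(s + 12). H(s) = 10×4/(s + 12) + 1 = (s + 52)/(s + 12).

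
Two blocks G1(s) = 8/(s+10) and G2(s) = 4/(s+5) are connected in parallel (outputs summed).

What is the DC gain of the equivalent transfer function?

Parallel: G_eq = G1 + G2. DC gain = G1(0) + G2(0) = 8/10 + 4/5 = 0.8 + 0.8 = 1.6.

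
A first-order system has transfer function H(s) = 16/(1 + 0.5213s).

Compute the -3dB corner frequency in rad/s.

Corner frequency = 1/τ = 1/0.5213 = 1.918 rad/s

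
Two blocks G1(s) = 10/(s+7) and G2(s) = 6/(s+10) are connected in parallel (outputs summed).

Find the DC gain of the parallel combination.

Parallel: G_eq = G1 + G2. DC gain = G1(0) + G2(0) = 10/7 + 6/10 = 1.4286 + 0.6 = 2.0286.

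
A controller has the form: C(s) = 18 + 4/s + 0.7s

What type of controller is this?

This is a Proportional-Integral-Derivative (PID) controller.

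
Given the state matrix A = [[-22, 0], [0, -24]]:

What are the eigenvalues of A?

For diagonal matrix, eigenvalues are diagonal entries: λ₁ = -22, λ₂ = -24.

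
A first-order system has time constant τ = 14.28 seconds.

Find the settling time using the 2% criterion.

For first-order system, 2% settling time ≈ 4τ = 4 × 14.28 = 57.12 s.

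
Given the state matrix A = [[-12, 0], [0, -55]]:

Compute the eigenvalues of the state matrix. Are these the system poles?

For diagonal matrix, eigenvalues are diagonal entries: λ₁ = -12, λ₂ = -55. Eigenvalues of A = system poles.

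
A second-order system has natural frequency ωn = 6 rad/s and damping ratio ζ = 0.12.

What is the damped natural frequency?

ωd = ωn√(1 - ζ²) = 6√(1 - 0.12²) = 5.96 rad/s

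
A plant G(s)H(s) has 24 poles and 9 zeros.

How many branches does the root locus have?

Root locus has n branches where n = number of poles = 24.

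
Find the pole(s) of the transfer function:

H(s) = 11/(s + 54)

Pole is where denominator = 0: s + 54 = 0, so s = -54.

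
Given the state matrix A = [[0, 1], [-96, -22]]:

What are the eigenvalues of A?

det(A - λI) = λ² - (-22)λ + 96 = (λ - (-16))(λ - (-6)). Eigenvalues: -16, -6.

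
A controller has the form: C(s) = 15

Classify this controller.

This is a Proportional (P) controller.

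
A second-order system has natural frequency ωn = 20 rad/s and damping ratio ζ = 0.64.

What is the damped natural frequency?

ωd = ωn√(1 - ζ²) = 20√(1 - 0.64²) = 15.37 rad/s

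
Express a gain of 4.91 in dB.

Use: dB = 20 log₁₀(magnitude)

dB = 20 log₁₀(4.91) = 13.8 dB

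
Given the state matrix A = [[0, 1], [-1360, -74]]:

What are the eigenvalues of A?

det(A - λI) = λ² - (-74)λ + 1360 = (λ - (-34))(λ - (-40)). Eigenvalues: -34, -40.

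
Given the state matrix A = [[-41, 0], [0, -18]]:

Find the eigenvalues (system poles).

For diagonal matrix, eigenvalues are diagonal entries: λ₁ = -41, λ₂ = -18.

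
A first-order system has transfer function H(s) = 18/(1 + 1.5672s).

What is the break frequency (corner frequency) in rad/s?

Corner frequency = 1/τ = 1/1.5672 = 0.638 rad/s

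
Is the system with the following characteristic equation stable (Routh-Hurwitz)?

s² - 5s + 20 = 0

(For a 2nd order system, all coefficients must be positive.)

Coefficients: 1, -5, 20. b=-5 not positive, so system is unstable.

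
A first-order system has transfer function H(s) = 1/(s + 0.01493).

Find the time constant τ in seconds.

For H(s) = 1/(s + 1/τ), the pole is at -1/τ = -0.01493, so τ = 1/0.01493 = 66.98 s.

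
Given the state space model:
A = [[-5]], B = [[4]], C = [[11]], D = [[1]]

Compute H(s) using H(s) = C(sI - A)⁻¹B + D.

(sI - A)⁻¹ = 1/(s + 5). H(s) = 11×4/(s + 5) + 1 = (s + 49)/(s + 5).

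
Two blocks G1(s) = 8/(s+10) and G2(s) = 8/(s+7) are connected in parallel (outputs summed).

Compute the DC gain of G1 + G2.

Parallel: G_eq = G1 + G2. DC gain = G1(0) + G2(0) = 8/10 + 8/7 = 0.8 + 1.1429 = 1.9429.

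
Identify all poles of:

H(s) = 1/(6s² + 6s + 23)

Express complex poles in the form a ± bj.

Discriminant = 6² - 4×6×23 = 36 - 552 = -516 < 0, so the poles are a complex conjugate pair s = (-6 ± j√516)/(2×6). Real part = -6/(2×6) = -6/12 = -0.5; imaginary part = ±√516/(2×6) ≈ 1.8930. Poles: s = -0.5 ± 1.8930j.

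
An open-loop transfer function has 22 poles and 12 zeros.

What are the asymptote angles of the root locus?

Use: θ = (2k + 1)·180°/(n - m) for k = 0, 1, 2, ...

n - m = 22 - 12 = 10. Angles: θk = (2k + 1)·180°/10 = 18°, 54°, 90°, 126°, 162°, 198°, 234°, 270°, 306°, 342°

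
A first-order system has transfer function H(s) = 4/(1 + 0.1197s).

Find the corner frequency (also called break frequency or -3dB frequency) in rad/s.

Corner frequency = 1/τ = 1/0.1197 = 8.354 rad/s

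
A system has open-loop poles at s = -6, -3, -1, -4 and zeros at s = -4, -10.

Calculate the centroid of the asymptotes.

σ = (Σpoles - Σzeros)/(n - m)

σ = (Σpoles - Σzeros)/(n - m) = (-14 - (-14))/(4 - 2) = 0/2 = 0.0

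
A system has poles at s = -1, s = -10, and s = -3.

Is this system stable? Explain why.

All poles are in the left half-plane. System is stable.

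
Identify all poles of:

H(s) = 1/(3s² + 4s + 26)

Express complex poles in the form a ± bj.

Discriminant = 4² - 4×3×26 = 16 - 312 = -296 < 0, so the poles are a complex conjugate pair s = (-4 ± j√296)/(2×3). Real part = -4/(2×3) = -4/6 ≈ -0.6667; imaginary part = ±√296/(2×3) ≈ 2.8674. Poles: s = -0.6667 ± 2.8674j.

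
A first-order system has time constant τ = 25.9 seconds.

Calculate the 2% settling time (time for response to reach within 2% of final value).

For first-order system, 2% settling time ≈ 4τ = 4 × 25.9 = 103.6 s.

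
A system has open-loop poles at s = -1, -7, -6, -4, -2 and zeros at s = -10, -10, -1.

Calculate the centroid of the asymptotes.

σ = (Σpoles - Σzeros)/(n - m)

σ = (Σpoles - Σzeros)/(n - m) = (-20 - (-21))/(5 - 3) = 1/2 = 0.5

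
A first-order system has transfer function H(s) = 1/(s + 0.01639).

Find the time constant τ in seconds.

For H(s) = 1/(s + 1/τ), the pole is at -1/τ = -0.01639, so τ = 1/0.01639 = 61.01 s.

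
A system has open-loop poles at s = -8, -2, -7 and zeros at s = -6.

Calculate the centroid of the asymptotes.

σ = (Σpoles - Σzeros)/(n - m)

σ = (Σpoles - Σzeros)/(n - m) = (-17 - (-6))/(3 - 1) = -11/2 = -5.5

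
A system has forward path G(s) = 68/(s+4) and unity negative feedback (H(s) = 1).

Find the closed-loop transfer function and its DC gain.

T(s) = G/(1+GH) = [68/(s+4)] / [1 + 68/(s+4)] = 68/(s+4+68) = 68/(s+72). DC gain = 68/72 = 0.9444.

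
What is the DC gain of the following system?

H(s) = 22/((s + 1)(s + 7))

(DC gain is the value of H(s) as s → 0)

DC gain = H(0) = 22/(1 × 7) = 22/7 = 3.1429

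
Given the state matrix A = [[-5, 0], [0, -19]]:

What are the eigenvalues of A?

For diagonal matrix, eigenvalues are diagonal entries: λ₁ = -5, λ₂ = -19.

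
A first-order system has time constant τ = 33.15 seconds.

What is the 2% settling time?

For first-order system, 2% settling time ≈ 4τ = 4 × 33.15 = 132.6 s.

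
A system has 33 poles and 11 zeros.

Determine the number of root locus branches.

Root locus has n branches where n = number of poles = 33.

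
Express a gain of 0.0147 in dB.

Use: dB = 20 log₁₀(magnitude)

dB = 20 log₁₀(0.0147) = -36.7 dB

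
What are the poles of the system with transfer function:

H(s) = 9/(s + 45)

Pole is where denominator = 0: s + 45 = 0, so s = -45.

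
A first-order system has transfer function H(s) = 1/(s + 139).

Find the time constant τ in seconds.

For H(s) = 1/(s + 1/τ), the pole is at -1/τ = -139, so τ = 1/139 = 0.0072 s.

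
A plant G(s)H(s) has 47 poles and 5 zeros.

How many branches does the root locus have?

Root locus has n branches where n = number of poles = 47.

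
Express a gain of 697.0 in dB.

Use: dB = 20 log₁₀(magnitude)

dB = 20 log₁₀(697.0) = 56.9 dB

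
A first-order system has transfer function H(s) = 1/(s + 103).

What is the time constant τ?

For H(s) = 1/(s + 1/τ), the pole is at -1/τ = -103, so τ = 1/103 = 0.0097 s.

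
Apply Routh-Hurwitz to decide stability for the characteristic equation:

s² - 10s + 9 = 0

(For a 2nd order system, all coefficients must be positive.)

Coefficients: 1, -10, 9. b=-10 not positive, so system is unstable.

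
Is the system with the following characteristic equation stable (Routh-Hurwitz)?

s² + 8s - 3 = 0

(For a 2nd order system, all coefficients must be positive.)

Coefficients: 1, 8, -3. c=-3 not positive, so system is unstable.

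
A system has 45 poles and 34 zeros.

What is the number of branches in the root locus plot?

Root locus has n branches where n = number of poles = 45.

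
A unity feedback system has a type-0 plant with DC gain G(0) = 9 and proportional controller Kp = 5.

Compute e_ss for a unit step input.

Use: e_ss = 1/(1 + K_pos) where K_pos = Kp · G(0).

K_pos = Kp · G(0) = 5 × 9 = 45. e_ss = 1/(1 + 45) = 0.0217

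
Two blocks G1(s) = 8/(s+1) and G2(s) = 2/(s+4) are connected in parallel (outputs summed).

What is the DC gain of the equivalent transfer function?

Parallel: G_eq = G1 + G2. DC gain = G1(0) + G2(0) = 8/1 + 2/4 = 8 + 0.5 = 8.5.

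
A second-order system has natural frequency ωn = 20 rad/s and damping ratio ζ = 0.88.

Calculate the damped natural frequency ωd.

ωd = ωn√(1 - ζ²) = 20√(1 - 0.88²) = 9.5 rad/s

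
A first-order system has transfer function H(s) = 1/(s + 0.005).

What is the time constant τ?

For H(s) = 1/(s + 1/τ), the pole is at -1/τ = -0.005, so τ = 1/0.005 = 200 s.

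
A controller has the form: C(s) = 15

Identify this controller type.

This is a Proportional (P) controller.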